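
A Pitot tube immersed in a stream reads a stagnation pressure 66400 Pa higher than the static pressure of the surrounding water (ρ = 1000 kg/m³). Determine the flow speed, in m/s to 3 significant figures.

v ≈ 11.5 m/s

Bernoulli between the free stream and the stagnation point: ½ρv² = P_stag − P_static.
v = √(2ΔP/ρ) = √(2·66400/1000) = 11.5 m/s.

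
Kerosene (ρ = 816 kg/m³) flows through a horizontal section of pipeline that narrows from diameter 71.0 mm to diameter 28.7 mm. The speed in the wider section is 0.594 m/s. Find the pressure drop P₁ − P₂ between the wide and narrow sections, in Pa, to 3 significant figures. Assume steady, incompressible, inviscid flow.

By continuity, v₂ = v₁·A₁/A₂ = 0.594·(39.6/6.47) = 3.64 m/s.
Bernoulli (h₁ = h₂): P₁ − P₂ = ½ρ(v₂² − v₁²).
P₁ − P₂ = ½·816·(3.64² − 0.594²) = ½·816·12.9 = 5250 Pa.

ΔP = 5250 Pa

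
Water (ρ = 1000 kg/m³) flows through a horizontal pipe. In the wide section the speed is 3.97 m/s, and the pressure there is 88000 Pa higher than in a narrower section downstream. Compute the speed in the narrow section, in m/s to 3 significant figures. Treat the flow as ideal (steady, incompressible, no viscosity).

v₂ ≈ 13.8 m/s

Horizontal Bernoulli: P₁ + ½ρv₁² = P₂ + ½ρv₂², so v₂² = v₁² + 2(P₁ − P₂)/ρ.
v₂ = √(3.97² + 2·88000/1000) = √(15.8 + 176) = 13.8 m/s.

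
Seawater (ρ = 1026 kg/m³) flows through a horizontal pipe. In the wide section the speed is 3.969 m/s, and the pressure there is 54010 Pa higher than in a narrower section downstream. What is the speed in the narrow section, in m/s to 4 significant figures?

With h₁ = h₂, rearranging Bernoulli gives v₂ = √(v₁² + 2ΔP/ρ).
v₂ = √(3.969² + 2·54010/1026) = √(15.75 + 105.3) = 11.00 m/s.

v₂ = 11.00 m/s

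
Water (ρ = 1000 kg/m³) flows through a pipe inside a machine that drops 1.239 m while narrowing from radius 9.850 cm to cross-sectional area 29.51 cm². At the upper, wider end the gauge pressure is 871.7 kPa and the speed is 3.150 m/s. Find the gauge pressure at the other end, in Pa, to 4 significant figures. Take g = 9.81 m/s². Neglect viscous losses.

P₂ ≈ 359500 Pa

Continuity gives A₁v₁ = A₂v₂, so v₂ = (304.8 cm²)/(29.51 cm²) × 3.150 m/s = 32.54 m/s.
Bernoulli: P₁ + ½ρv₁² + ρg h₁ = P₂ + ½ρv₂² + ρg h₂, so P₂ = P₁ + ½ρ(v₁² − v₂²) − ρg(h₂ − h₁).
P₂ = 871700 + ½·1000·(3.150² − 32.54²) − 1000·9.81·(−1.239) = 871700 + (-524300) − (-12150) = 359500 Pa.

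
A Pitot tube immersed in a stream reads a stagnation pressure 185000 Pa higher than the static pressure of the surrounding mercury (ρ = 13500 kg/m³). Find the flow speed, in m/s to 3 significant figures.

5.24 m/s

The dynamic pressure equals the rise in static pressure at the stagnation point: ΔP = ½ρv².
v = √(2ΔP/ρ) = √(2·185000/13500) = 5.24 m/s.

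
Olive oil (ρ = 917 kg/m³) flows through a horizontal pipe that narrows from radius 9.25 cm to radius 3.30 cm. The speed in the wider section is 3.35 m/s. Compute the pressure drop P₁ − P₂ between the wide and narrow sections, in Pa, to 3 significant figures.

Continuity gives A₁v₁ = A₂v₂, so v₂ = (269 cm²)/(34.2 cm²) × 3.35 m/s = 26.3 m/s.
With no height change, Bernoulli's equation is P₁ + ½ρv₁² = P₂ + ½ρv₂².
P₁ − P₂ = ½·917·(26.3² − 3.35²) = ½·917·682 = 312000 Pa.

ΔP ≈ 312000 Pa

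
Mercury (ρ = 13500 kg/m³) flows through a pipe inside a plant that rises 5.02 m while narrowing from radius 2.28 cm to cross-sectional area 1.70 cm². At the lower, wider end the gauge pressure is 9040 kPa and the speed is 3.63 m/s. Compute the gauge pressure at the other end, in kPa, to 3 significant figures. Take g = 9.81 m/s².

Mass conservation (A₁v₁ = A₂v₂) gives v₂ = 3.63 × 16.3/1.70 = 34.9 m/s.
Bernoulli: P₁ + ½ρv₁² + ρg h₁ = P₂ + ½ρv₂² + ρg h₂, so P₂ = P₁ + ½ρ(v₁² − v₂²) − ρg(h₂ − h₁).
P₂ = 9040000 + ½·13500·(3.63² − 34.9²) − 13500·9.81·(+5.02) = 9040000 + (-8120000) − (665000) = 256000 Pa.

P₂ ≈ 256 kPa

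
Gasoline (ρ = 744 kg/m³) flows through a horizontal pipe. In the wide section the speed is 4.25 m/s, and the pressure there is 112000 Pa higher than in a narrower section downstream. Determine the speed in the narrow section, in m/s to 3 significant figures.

v₂ ≈ 17.9 m/s

With h₁ = h₂, rearranging Bernoulli gives v₂ = √(v₁² + 2ΔP/ρ).
v₂ = √(4.25² + 2·112000/744) = √(18.1 + 301) = 17.9 m/s.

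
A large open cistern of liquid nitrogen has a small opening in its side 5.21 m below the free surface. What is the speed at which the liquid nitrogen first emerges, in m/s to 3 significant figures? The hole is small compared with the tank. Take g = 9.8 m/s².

The surface is effectively still and both ends are open, so ½v² = gh and v = √(2·9.8·5.21) = 10.1 m/s.

v ≈ 10.1 m/s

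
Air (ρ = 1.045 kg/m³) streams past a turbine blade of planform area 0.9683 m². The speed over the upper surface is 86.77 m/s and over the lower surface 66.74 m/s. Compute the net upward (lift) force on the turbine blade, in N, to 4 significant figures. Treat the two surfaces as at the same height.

1556 N

The faster flow above has the lower pressure; Bernoulli (same height) gives ΔP = ½ρ(v_up² − v_low²).
ΔP = ½·1.045·(86.77² − 66.74²) = 1607 Pa.
Lift = ΔP · A = 1607 × 0.9683 = 1556 N.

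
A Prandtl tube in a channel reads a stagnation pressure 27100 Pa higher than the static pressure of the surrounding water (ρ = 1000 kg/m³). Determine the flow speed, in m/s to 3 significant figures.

Bernoulli between the free stream and the stagnation point: ½ρv² = P_stag − P_static.
v = √(2ΔP/ρ) = √(2·27100/1000) = 7.36 m/s.

v ≈ 7.36 m/s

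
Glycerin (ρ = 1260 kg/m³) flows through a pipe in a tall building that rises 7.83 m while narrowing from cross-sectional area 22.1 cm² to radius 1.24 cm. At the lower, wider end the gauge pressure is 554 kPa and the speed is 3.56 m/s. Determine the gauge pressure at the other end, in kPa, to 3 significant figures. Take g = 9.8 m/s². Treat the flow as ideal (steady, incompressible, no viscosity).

P₂ ≈ 298 kPa

The volume flow rate is constant, so v₂ = (A₁/A₂)v₁ = (22.1/4.83)·3.56 = 16.3 m/s.
Applying Bernoulli between the two ends and solving for P₂: P₂ = P₁ + ½ρ(v₁² − v₂²) − ρgΔh.
P₂ = 554000 + ½·1260·(3.56² − 16.3²) − 1260·9.8·(+7.83) = 554000 + (-159000) − (96700) = 298000 Pa.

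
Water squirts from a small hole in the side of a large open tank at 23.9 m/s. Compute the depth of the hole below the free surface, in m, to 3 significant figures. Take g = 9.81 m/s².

Torricelli: v = √(2gh), so h = v²/(2g).
h = 23.9²/(2·9.81) = 571/19.62 = 29.1 m.

h = 29.1 m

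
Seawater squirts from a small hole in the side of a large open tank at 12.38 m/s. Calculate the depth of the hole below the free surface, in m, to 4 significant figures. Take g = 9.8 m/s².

h ≈ 7.820 m

Inverting v = √(2gh) gives h = v² / 2g.
h = 12.38²/(2·9.8) = 153.3/19.60 = 7.820 m.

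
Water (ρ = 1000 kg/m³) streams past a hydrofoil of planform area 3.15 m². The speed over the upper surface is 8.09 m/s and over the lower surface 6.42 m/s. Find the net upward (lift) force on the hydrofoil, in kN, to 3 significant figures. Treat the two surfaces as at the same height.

From P + ½ρv² = const at equal height, P_low − P_up = ½ρ(v_up² − v_low²).
ΔP = ½·1000·(8.09² − 6.42²) = 12100 Pa.
Lift = ΔP · A = 12100 × 3.15 = 38200 N.

F = 38.2 kN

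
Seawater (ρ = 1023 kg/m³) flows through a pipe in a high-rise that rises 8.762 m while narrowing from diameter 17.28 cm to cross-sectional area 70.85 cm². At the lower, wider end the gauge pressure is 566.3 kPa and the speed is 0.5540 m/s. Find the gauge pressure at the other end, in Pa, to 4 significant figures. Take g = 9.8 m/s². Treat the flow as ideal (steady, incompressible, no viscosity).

Mass conservation (A₁v₁ = A₂v₂) gives v₂ = 0.5540 × 234.5/70.85 = 1.834 m/s.
Bernoulli: P₁ + ½ρv₁² + ρg h₁ = P₂ + ½ρv₂² + ρg h₂, so P₂ = P₁ + ½ρ(v₁² − v₂²) − ρg(h₂ − h₁).
P₂ = 566300 + ½·1023·(0.5540² − 1.834²) − 1023·9.8·(+8.762) = 566300 + (-1563) − (87840) = 476900 Pa.

P₂ ≈ 476900 Pa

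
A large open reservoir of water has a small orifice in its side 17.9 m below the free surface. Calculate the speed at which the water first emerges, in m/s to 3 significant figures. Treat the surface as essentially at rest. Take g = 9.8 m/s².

v ≈ 18.7 m/s

Torricelli's result v = √(2gh) gives v = √(2·9.8·17.9) = 18.7 m/s.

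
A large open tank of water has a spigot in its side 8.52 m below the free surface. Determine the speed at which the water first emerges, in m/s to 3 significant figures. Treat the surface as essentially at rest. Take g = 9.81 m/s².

v ≈ 12.9 m/s

Torricelli's result v = √(2gh) gives v = √(2·9.81·8.52) = 12.9 m/s.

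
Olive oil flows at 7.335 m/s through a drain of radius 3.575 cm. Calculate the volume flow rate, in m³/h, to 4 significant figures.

Q ≈ 106.0 m³/h

Q = A·v = 0.004015 m² × 7.335 m/s = 0.02945 m³/s.
Converting: 0.02945 m³/s × 3600 = 106.0 m³/h.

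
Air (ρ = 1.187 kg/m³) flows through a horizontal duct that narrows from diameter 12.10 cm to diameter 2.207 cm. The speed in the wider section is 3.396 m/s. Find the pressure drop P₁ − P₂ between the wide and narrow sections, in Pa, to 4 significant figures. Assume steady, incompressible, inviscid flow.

ΔP ≈ 6177 Pa

The volume flow rate is constant, so v₂ = (A₁/A₂)v₁ = (115.0/3.826)·3.396 = 102.1 m/s.
Along the horizontal streamline, P + ½ρv² is constant.
P₁ − P₂ = ½·1.187·(102.1² − 3.396²) = ½·1.187·10410 = 6177 Pa.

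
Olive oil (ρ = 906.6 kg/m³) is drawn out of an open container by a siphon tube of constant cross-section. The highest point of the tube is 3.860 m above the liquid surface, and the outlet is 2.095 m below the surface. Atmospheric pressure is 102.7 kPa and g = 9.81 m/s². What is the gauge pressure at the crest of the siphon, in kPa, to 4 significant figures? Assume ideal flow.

P_gauge = -52.96 kPa

The outlet speed comes from Torricelli: v = √(2g·2.095) = 6.411 m/s.
The bore is uniform, so the speed at the crest is the same v. Bernoulli surface→crest: P_atm = P_top + ½ρv² + ρg·h_top.
P_top = 102700 − ½·906.6·6.411² − 906.6·9.81·3.860 = 49740 Pa. So P_gauge = P_top − P_atm = -52960 Pa.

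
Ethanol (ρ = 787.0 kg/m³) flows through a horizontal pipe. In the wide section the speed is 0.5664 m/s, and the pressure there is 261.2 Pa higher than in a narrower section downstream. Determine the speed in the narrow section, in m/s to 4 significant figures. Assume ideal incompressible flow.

v₂ = 0.9923 m/s

Along the level pipe P + ½ρv² is conserved, hence v₂² = v₁² + 2(P₁ − P₂)/ρ.
v₂ = √(0.5664² + 2·261.2/787.0) = √(0.3208 + 0.6638) = 0.9923 m/s.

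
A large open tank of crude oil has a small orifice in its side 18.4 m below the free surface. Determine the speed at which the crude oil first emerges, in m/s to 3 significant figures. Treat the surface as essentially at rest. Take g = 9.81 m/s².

v ≈ 19.0 m/s

Torricelli's result v = √(2gh) gives v = √(2·9.81·18.4) = 19.0 m/s.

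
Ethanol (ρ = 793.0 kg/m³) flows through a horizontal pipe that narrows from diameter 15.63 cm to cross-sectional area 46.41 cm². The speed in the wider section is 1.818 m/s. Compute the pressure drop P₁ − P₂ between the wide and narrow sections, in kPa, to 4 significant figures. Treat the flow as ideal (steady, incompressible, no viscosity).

ΔP ≈ 21.09 kPa

Continuity gives A₁v₁ = A₂v₂, so v₂ = (191.9 cm²)/(46.41 cm²) × 1.818 m/s = 7.516 m/s.
With no height change, Bernoulli's equation is P₁ + ½ρv₁² = P₂ + ½ρv₂².
P₁ − P₂ = ½·793.0·(7.516² − 1.818²) = ½·793.0·53.19 = 21090 Pa.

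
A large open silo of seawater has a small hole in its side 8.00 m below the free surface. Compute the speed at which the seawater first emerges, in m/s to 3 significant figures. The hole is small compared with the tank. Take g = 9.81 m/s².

12.5 m/s

The surface is effectively still and both ends are open, so ½v² = gh and v = √(2·9.81·8.00) = 12.5 m/s.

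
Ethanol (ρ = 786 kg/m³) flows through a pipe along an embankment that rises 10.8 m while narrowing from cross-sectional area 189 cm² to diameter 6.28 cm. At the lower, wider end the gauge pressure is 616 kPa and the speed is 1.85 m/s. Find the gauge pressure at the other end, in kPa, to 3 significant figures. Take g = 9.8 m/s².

P₂ = 484 kPa

By continuity, v₂ = v₁·A₁/A₂ = 1.85·(189/31.0) = 11.3 m/s.
Bernoulli: P₁ + ½ρv₁² + ρg h₁ = P₂ + ½ρv₂² + ρg h₂, so P₂ = P₁ + ½ρ(v₁² − v₂²) − ρg(h₂ − h₁).
P₂ = 616000 + ½·786·(1.85² − 11.3²) − 786·9.8·(+10.8) = 616000 + (-48700) − (83200) = 484000 Pa.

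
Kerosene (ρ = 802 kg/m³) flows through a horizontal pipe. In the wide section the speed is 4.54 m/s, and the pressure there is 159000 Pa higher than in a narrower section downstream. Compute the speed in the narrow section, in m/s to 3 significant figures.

With h₁ = h₂, rearranging Bernoulli gives v₂ = √(v₁² + 2ΔP/ρ).
v₂ = √(4.54² + 2·159000/802) = √(20.6 + 397) = 20.4 m/s.

20.4 m/s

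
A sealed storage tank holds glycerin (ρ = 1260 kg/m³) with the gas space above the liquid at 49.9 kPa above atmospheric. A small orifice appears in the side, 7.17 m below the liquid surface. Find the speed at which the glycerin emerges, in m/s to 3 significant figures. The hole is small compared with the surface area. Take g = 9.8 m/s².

Take point 1 at the surface (v₁ ≈ 0) and point 2 at the hole (at atmospheric pressure). Bernoulli: P₁ + ρg h = P_atm + ½ρv₂².
With P₁ − P_atm = 49900 Pa, v₂ = √(2gh + 2ΔP/ρ) = √(2·9.8·7.17 + 2·49900/1260) = 14.8 m/s.

14.8 m/s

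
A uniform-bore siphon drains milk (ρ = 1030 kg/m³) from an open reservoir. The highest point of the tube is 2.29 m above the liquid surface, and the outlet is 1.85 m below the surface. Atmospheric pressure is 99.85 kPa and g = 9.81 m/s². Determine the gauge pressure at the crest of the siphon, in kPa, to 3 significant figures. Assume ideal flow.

The outlet speed comes from Torricelli: v = √(2g·1.85) = 6.02 m/s.
The bore is uniform, so the speed at the crest is the same v. Bernoulli surface→crest: P_atm = P_top + ½ρv² + ρg·h_top.
P_top = 99850 − ½·1030·6.02² − 1030·9.81·2.29 = 58000 Pa. So P_gauge = P_top − P_atm = -41800 Pa.

P_gauge ≈ -41.8 kPa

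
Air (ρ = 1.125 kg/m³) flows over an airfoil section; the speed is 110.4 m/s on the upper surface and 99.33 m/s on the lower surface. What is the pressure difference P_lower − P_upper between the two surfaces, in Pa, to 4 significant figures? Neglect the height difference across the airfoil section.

The pressure is lower where the speed is higher: ΔP = ½ρ(v_up² − v_low²).
ΔP = ½·1.125·(110.4² − 99.33²) = 1306 Pa.

1306 Pa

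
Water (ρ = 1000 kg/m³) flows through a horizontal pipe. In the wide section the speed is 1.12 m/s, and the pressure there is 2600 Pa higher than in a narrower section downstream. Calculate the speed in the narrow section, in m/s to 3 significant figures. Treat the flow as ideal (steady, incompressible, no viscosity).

Horizontal Bernoulli: P₁ + ½ρv₁² = P₂ + ½ρv₂², so v₂² = v₁² + 2(P₁ − P₂)/ρ.
v₂ = √(1.12² + 2·2600/1000) = √(1.25 + 5.20) = 2.54 m/s.

2.54 m/s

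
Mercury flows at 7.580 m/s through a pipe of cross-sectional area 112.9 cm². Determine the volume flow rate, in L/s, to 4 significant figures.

Q = A·v = 0.01129 m² × 7.580 m/s = 0.08558 m³/s.
Converting: 0.08558 m³/s × 1000 = 85.58 L/s.

Q ≈ 85.58 L/s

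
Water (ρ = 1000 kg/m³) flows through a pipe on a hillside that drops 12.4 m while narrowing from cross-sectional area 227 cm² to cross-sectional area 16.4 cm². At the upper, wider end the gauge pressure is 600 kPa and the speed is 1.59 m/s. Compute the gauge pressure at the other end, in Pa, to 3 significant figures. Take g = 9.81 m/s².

P₂ ≈ 481000 Pa

Continuity gives A₁v₁ = A₂v₂, so v₂ = (227 cm²)/(16.4 cm²) × 1.59 m/s = 22.0 m/s.
Bernoulli: P₁ + ½ρv₁² + ρg h₁ = P₂ + ½ρv₂² + ρg h₂, so P₂ = P₁ + ½ρ(v₁² − v₂²) − ρg(h₂ − h₁).
P₂ = 600000 + ½·1000·(1.59² − 22.0²) − 1000·9.81·(−12.4) = 600000 + (-241000) − (-122000) = 481000 Pa.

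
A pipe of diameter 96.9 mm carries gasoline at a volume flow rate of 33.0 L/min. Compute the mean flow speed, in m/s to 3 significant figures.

v ≈ 0.0746 m/s

Q = 33.0 L/min = 0.000550 m³/s.
v = Q/A = 0.000550 / 0.00737 = 0.0746 m/s.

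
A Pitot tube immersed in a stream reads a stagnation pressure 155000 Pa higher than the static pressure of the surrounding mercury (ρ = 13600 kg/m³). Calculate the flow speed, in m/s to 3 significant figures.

v ≈ 4.77 m/s

At the stagnation point the flow is brought to rest, so Bernoulli gives P_stag − P_static = ½ρv².
v = √(2ΔP/ρ) = √(2·155000/13600) = 4.77 m/s.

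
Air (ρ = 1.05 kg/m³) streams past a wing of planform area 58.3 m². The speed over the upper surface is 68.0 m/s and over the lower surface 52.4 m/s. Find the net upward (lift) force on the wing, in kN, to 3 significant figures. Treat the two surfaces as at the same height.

57.5 kN

The faster flow above has the lower pressure; Bernoulli (same height) gives ΔP = ½ρ(v_up² − v_low²).
ΔP = ½·1.05·(68.0² − 52.4²) = 986 Pa.
Lift = ΔP · A = 986 × 58.3 = 57500 N.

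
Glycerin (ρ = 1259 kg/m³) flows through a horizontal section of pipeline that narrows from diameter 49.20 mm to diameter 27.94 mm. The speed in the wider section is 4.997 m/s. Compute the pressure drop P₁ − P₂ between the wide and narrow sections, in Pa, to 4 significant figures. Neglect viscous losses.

ΔP ≈ 135400 Pa

Continuity gives A₁v₁ = A₂v₂, so v₂ = (19.01 cm²)/(6.131 cm²) × 4.997 m/s = 15.49 m/s.
Bernoulli (h₁ = h₂): P₁ − P₂ = ½ρ(v₂² − v₁²).
P₁ − P₂ = ½·1259·(15.49² − 4.997²) = ½·1259·215.1 = 135400 Pa.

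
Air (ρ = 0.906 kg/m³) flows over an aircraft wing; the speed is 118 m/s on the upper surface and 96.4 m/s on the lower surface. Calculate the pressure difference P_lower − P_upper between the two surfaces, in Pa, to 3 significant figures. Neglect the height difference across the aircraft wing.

With negligible Δh, P + ½ρv² is constant, so P_low − P_up = ½ρ(v_up² − v_low²).
ΔP = ½·0.906·(118² − 96.4²) = 2100 Pa.

ΔP ≈ 2100 Pa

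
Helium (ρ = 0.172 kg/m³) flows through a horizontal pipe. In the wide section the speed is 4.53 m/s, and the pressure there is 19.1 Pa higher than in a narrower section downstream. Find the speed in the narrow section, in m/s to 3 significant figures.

v₂ = 15.6 m/s

Along the level pipe P + ½ρv² is conserved, hence v₂² = v₁² + 2(P₁ − P₂)/ρ.
v₂ = √(4.53² + 2·19.1/0.172) = √(20.5 + 222) = 15.6 m/s.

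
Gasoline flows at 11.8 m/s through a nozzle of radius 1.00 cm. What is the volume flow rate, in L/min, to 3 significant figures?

Q ≈ 222 L/min

Q = A·v = 0.000314 m² × 11.8 m/s = 0.00371 m³/s.
Converting: 0.00371 m³/s × 60000 = 222 L/min.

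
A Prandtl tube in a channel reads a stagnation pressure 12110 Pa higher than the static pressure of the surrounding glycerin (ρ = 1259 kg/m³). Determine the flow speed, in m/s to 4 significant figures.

At the stagnation point the flow is brought to rest, so Bernoulli gives P_stag − P_static = ½ρv².
v = √(2ΔP/ρ) = √(2·12110/1259) = 4.386 m/s.

v ≈ 4.386 m/s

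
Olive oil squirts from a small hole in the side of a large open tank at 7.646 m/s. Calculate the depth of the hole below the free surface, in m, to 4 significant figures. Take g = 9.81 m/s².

h ≈ 2.980 m

Inverting v = √(2gh) gives h = v² / 2g.
h = 7.646²/(2·9.81) = 58.46/19.62 = 2.980 m.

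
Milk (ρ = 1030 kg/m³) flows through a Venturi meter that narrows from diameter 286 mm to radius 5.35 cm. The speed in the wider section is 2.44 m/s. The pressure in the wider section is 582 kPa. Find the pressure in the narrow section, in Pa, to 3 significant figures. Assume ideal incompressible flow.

P₂ ≈ 429000 Pa

Continuity gives A₁v₁ = A₂v₂, so v₂ = (642 cm²)/(89.9 cm²) × 2.44 m/s = 17.4 m/s.
Bernoulli (h₁ = h₂): P₁ − P₂ = ½ρ(v₂² − v₁²).
P₂ = P₁ − ½ρ(v₂² − v₁²) = 582000 − ½·1030·(17.4² − 2.44²) = 582000 − 153000 = 429000 Pa.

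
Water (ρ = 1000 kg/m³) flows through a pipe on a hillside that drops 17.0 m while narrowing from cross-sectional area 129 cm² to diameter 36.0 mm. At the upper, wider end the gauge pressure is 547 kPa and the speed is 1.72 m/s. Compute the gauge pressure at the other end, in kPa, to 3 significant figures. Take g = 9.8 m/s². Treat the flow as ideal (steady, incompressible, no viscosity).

Continuity gives A₁v₁ = A₂v₂, so v₂ = (129 cm²)/(10.2 cm²) × 1.72 m/s = 21.8 m/s.
Bernoulli: P₁ + ½ρv₁² + ρg h₁ = P₂ + ½ρv₂² + ρg h₂, so P₂ = P₁ + ½ρ(v₁² − v₂²) − ρg(h₂ − h₁).
P₂ = 547000 + ½·1000·(1.72² − 21.8²) − 1000·9.8·(−17.0) = 547000 + (-236000) − (-167000) = 477000 Pa.

P₂ ≈ 477 kPa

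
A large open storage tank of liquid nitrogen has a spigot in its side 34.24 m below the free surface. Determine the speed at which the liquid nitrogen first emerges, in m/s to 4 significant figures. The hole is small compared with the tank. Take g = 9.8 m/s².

v ≈ 25.91 m/s

The surface is effectively still and both ends are open, so ½v² = gh and v = √(2·9.8·34.24) = 25.91 m/s.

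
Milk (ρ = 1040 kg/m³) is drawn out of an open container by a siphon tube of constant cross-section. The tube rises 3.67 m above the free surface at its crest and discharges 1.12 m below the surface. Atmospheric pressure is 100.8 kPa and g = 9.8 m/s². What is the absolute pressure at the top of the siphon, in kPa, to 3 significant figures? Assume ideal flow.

Bernoulli surface→outlet gives ½v² = g·h_out, so v = √(2·9.8·1.12) = 4.69 m/s.
The bore is uniform, so the speed at the crest is the same v. Bernoulli surface→crest: P_atm = P_top + ½ρv² + ρg·h_top.
P_top = 100800 − ½·1040·4.69² − 1040·9.8·3.67 = 52000 Pa.

52.0 kPa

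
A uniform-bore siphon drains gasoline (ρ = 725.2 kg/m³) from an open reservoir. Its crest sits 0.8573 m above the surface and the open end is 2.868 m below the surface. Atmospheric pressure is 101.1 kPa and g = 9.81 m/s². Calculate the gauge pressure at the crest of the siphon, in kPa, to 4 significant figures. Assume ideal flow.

From the surface to the outlet (both open to atmosphere, surface at rest): v = √(2g·h_out) = √(2·9.81·2.868) = 7.501 m/s.
Continuity keeps v the same throughout the tube; from surface to crest, P_atm + 0 = P_top + ½ρv² + ρg·h_top.
P_top = 101100 − ½·725.2·7.501² − 725.2·9.81·0.8573 = 74600 Pa. So P_gauge = P_top − P_atm = -26500 Pa.

P_gauge ≈ -26.50 kPa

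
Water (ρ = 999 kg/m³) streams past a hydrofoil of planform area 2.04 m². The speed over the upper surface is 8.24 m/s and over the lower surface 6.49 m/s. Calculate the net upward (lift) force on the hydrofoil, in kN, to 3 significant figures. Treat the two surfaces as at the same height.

F ≈ 26.3 kN

With equal heights on the two surfaces, Bernoulli gives P_lower − P_upper = ½ρ(v_upper² − v_lower²).
ΔP = ½·999·(8.24² − 6.49²) = 12900 Pa.
Lift = ΔP · A = 12900 × 2.04 = 26300 N.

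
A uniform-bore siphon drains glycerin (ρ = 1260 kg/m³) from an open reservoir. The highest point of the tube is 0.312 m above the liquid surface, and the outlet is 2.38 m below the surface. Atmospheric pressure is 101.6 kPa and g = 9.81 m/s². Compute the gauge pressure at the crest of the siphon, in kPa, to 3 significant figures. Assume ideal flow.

From the surface to the outlet (both open to atmosphere, surface at rest): v = √(2g·h_out) = √(2·9.81·2.38) = 6.83 m/s.
The bore is uniform, so the speed at the crest is the same v. Bernoulli surface→crest: P_atm = P_top + ½ρv² + ρg·h_top.
P_top = 101600 − ½·1260·6.83² − 1260·9.81·0.312 = 68300 Pa. So P_gauge = P_top − P_atm = -33300 Pa.

P_gauge = -33.3 kPa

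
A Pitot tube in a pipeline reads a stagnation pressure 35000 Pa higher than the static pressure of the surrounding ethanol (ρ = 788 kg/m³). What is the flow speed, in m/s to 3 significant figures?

Bernoulli between the free stream and the stagnation point: ½ρv² = P_stag − P_static.
v = √(2ΔP/ρ) = √(2·35000/788) = 9.43 m/s.

v ≈ 9.43 m/s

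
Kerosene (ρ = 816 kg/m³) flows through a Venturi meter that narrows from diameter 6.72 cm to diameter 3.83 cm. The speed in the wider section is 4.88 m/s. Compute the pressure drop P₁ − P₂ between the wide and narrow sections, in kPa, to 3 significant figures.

ΔP ≈ 82.4 kPa

By continuity, v₂ = v₁·A₁/A₂ = 4.88·(35.5/11.5) = 15.0 m/s.
Along the horizontal streamline, P + ½ρv² is constant.
P₁ − P₂ = ½·816·(15.0² − 4.88²) = ½·816·202 = 82400 Pa.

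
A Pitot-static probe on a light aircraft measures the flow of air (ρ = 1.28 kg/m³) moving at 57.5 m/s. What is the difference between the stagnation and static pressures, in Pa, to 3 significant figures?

The dynamic pressure equals the rise in static pressure at the stagnation point: ΔP = ½ρv².
ΔP = ½·1.28·57.5² = 2120 Pa.

2120 Pa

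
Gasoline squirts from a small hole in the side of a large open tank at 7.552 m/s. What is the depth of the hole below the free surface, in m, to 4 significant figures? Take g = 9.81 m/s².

For a small hole in a large open tank, ½v² = gh, giving h = v²/(2g).
h = 7.552²/(2·9.81) = 57.03/19.62 = 2.907 m.

h ≈ 2.907 m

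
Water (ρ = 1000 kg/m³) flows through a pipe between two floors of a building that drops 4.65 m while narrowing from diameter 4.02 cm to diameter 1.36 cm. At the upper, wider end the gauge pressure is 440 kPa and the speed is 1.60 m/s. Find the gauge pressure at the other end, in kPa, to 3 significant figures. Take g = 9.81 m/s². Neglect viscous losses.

P₂ = 389 kPa

Continuity gives A₁v₁ = A₂v₂, so v₂ = (12.7 cm²)/(1.45 cm²) × 1.60 m/s = 14.0 m/s.
Energy conservation along the streamline gives P₂ = P₁ − ½ρ(v₂² − v₁²) − ρg(h₂ − h₁).
P₂ = 440000 + ½·1000·(1.60² − 14.0²) − 1000·9.81·(−4.65) = 440000 + (-96400) − (-45600) = 389000 Pa.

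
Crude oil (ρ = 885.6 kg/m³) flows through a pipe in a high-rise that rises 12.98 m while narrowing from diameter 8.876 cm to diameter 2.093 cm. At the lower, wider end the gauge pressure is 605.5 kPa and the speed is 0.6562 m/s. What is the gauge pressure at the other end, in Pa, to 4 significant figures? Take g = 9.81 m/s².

The volume flow rate is constant, so v₂ = (A₁/A₂)v₁ = (61.88/3.441)·0.6562 = 11.80 m/s.
Energy conservation along the streamline gives P₂ = P₁ − ½ρ(v₂² − v₁²) − ρg(h₂ − h₁).
P₂ = 605500 + ½·885.6·(0.6562² − 11.80²) − 885.6·9.81·(+12.98) = 605500 + (-61480) − (112800) = 431300 Pa.

P₂ = 431300 Pa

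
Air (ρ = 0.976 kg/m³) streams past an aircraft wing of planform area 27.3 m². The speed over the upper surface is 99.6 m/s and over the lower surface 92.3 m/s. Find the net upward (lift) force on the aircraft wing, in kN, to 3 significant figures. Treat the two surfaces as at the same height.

F ≈ 18.7 kN

With equal heights on the two surfaces, Bernoulli gives P_lower − P_upper = ½ρ(v_upper² − v_lower²).
ΔP = ½·0.976·(99.6² − 92.3²) = 684 Pa.
Lift = ΔP · A = 684 × 27.3 = 18700 N.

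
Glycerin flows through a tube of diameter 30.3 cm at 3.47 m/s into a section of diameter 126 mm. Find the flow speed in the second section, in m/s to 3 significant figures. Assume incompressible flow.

20.1 m/s

Continuity gives A₁v₁ = A₂v₂, so v₂ = (721 cm²)/(125 cm²) × 3.47 m/s = 20.1 m/s.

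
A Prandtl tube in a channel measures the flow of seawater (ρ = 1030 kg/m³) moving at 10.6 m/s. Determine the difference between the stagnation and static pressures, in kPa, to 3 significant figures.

ΔP ≈ 57.9 kPa

At the stagnation point the flow is brought to rest, so Bernoulli gives P_stag − P_static = ½ρv².
ΔP = ½·1030·10.6² = 57900 Pa.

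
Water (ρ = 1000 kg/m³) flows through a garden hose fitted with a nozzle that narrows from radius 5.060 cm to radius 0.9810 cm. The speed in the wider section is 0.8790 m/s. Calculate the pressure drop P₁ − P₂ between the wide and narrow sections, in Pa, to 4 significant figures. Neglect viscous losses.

Mass conservation (A₁v₁ = A₂v₂) gives v₂ = 0.8790 × 80.44/3.023 = 23.39 m/s.
Along the horizontal streamline, P + ½ρv² is constant.
P₁ − P₂ = ½·1000·(23.39² − 0.8790²) = ½·1000·546.1 = 273100 Pa.

ΔP ≈ 273100 Pa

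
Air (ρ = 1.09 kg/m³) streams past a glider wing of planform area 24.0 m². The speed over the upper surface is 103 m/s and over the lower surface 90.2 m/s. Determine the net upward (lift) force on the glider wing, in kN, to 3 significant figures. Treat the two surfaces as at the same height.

F = 32.3 kN

From P + ½ρv² = const at equal height, P_low − P_up = ½ρ(v_up² − v_low²).
ΔP = ½·1.09·(103² − 90.2²) = 1350 Pa.
Lift = ΔP · A = 1350 × 24.0 = 32300 N.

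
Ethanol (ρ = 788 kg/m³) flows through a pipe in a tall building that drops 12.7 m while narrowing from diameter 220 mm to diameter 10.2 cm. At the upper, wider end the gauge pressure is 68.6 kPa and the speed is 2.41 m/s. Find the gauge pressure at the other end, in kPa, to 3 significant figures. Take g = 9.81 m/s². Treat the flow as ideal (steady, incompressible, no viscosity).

120 kPa

Continuity gives A₁v₁ = A₂v₂, so v₂ = (380 cm²)/(81.7 cm²) × 2.41 m/s = 11.2 m/s.
Applying Bernoulli between the two ends and solving for P₂: P₂ = P₁ + ½ρ(v₁² − v₂²) − ρgΔh.
P₂ = 68600 + ½·788·(2.41² − 11.2²) − 788·9.81·(−12.7) = 68600 + (-47200) − (-98200) = 120000 Pa.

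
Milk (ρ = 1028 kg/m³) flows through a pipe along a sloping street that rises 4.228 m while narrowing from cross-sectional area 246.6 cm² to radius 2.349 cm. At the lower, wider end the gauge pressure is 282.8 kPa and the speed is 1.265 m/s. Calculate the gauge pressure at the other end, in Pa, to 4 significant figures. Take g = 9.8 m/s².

Continuity gives A₁v₁ = A₂v₂, so v₂ = (246.6 cm²)/(17.33 cm²) × 1.265 m/s = 18.00 m/s.
Bernoulli: P₁ + ½ρv₁² + ρg h₁ = P₂ + ½ρv₂² + ρg h₂, so P₂ = P₁ + ½ρ(v₁² − v₂²) − ρg(h₂ − h₁).
P₂ = 282800 + ½·1028·(1.265² − 18.00²) − 1028·9.8·(+4.228) = 282800 + (-165600) − (42590) = 74570 Pa.

74570 Pa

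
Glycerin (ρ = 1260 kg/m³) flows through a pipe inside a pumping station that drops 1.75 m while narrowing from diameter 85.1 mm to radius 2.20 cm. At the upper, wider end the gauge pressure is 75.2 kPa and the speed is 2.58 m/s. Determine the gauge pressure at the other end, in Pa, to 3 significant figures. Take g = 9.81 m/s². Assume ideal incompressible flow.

42300 Pa

Continuity gives A₁v₁ = A₂v₂, so v₂ = (56.9 cm²)/(15.2 cm²) × 2.58 m/s = 9.65 m/s.
Energy conservation along the streamline gives P₂ = P₁ − ½ρ(v₂² − v₁²) − ρg(h₂ − h₁).
P₂ = 75200 + ½·1260·(2.58² − 9.65²) − 1260·9.81·(−1.75) = 75200 + (-54500) − (-21600) = 42300 Pa.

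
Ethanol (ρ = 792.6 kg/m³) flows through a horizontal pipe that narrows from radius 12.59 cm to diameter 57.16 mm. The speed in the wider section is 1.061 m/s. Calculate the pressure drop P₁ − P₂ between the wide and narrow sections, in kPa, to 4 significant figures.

ΔP ≈ 167.6 kPa

Mass conservation (A₁v₁ = A₂v₂) gives v₂ = 1.061 × 498.0/25.66 = 20.59 m/s.
With no height change, Bernoulli's equation is P₁ + ½ρv₁² = P₂ + ½ρv₂².
P₁ − P₂ = ½·792.6·(20.59² − 1.061²) = ½·792.6·422.8 = 167600 Pa.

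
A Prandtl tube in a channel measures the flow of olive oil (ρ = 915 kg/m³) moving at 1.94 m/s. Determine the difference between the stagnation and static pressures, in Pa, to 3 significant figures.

ΔP = 1720 Pa

Bernoulli between the free stream and the stagnation point: ½ρv² = P_stag − P_static.
ΔP = ½·915·1.94² = 1720 Pa.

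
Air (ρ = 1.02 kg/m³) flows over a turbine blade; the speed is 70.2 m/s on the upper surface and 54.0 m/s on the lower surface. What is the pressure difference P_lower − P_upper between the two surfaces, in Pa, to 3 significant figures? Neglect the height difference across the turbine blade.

Bernoulli (same height): P_lower − P_upper = ½ρ(v_upper² − v_lower²).
ΔP = ½·1.02·(70.2² − 54.0²) = 1030 Pa.

ΔP ≈ 1030 Pa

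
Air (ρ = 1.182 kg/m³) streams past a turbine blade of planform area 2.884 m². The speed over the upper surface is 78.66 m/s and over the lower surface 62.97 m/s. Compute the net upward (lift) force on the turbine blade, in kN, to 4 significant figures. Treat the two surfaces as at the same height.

With equal heights on the two surfaces, Bernoulli gives P_lower − P_upper = ½ρ(v_upper² − v_lower²).
ΔP = ½·1.182·(78.66² − 62.97²) = 1313 Pa.
Lift = ΔP · A = 1313 × 2.884 = 3788 N.

F ≈ 3.788 kN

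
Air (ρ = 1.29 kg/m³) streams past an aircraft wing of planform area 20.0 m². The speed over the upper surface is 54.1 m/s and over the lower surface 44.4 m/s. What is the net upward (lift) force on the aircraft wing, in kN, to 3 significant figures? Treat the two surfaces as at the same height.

F ≈ 12.3 kN

The faster flow above has the lower pressure; Bernoulli (same height) gives ΔP = ½ρ(v_up² − v_low²).
ΔP = ½·1.29·(54.1² − 44.4²) = 616 Pa.
Lift = ΔP · A = 616 × 20.0 = 12300 N.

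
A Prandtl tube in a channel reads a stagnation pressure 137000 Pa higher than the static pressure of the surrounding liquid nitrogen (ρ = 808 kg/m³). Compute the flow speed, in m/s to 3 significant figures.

v = 18.4 m/s

At the stagnation point the flow is brought to rest, so Bernoulli gives P_stag − P_static = ½ρv².
v = √(2ΔP/ρ) = √(2·137000/808) = 18.4 m/s.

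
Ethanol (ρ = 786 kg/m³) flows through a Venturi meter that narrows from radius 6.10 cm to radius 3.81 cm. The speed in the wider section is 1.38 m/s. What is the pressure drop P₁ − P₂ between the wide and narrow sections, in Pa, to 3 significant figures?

Mass conservation (A₁v₁ = A₂v₂) gives v₂ = 1.38 × 117/45.6 = 3.54 m/s.
Along the horizontal streamline, P + ½ρv² is constant.
P₁ − P₂ = ½·786·(3.54² − 1.38²) = ½·786·10.6 = 4170 Pa.

ΔP ≈ 4170 Pa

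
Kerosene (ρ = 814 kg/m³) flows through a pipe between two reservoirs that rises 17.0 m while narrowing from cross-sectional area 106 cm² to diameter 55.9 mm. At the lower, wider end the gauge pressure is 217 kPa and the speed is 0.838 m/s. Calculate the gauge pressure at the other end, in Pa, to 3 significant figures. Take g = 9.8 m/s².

The volume flow rate is constant, so v₂ = (A₁/A₂)v₁ = (106/24.5)·0.838 = 3.62 m/s.
Applying Bernoulli between the two ends and solving for P₂: P₂ = P₁ + ½ρ(v₁² − v₂²) − ρgΔh.
P₂ = 217000 + ½·814·(0.838² − 3.62²) − 814·9.8·(+17.0) = 217000 + (-5050) − (136000) = 76300 Pa.

76300 Pa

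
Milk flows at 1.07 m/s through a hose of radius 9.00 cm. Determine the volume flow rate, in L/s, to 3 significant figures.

Q = A·v = 0.0254 m² × 1.07 m/s = 0.0272 m³/s.
Converting: 0.0272 m³/s × 1000 = 27.2 L/s.

Q ≈ 27.2 L/s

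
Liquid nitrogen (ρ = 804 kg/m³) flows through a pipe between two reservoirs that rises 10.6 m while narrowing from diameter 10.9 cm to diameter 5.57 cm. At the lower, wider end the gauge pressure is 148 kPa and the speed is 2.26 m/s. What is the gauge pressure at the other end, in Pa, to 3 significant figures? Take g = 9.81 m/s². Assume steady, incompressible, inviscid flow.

P₂ ≈ 36300 Pa

By continuity, v₂ = v₁·A₁/A₂ = 2.26·(93.3/24.4) = 8.65 m/s.
Energy conservation along the streamline gives P₂ = P₁ − ½ρ(v₂² − v₁²) − ρg(h₂ − h₁).
P₂ = 148000 + ½·804·(2.26² − 8.65²) − 804·9.81·(+10.6) = 148000 + (-28100) − (83600) = 36300 Pa.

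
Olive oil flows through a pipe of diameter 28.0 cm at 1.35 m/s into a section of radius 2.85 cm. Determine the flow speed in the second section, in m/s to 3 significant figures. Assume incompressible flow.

Continuity gives A₁v₁ = A₂v₂, so v₂ = (616 cm²)/(25.5 cm²) × 1.35 m/s = 32.6 m/s.

v₂ ≈ 32.6 m/s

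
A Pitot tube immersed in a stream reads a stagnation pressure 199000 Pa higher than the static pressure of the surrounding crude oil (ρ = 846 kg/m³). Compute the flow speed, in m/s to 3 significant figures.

v ≈ 21.7 m/s

The dynamic pressure equals the rise in static pressure at the stagnation point: ΔP = ½ρv².
v = √(2ΔP/ρ) = √(2·199000/846) = 21.7 m/s.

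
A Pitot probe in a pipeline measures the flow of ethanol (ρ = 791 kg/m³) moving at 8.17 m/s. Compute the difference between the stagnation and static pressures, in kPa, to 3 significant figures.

ΔP = 26.4 kPa

The dynamic pressure equals the rise in static pressure at the stagnation point: ΔP = ½ρv².
ΔP = ½·791·8.17² = 26400 Pa.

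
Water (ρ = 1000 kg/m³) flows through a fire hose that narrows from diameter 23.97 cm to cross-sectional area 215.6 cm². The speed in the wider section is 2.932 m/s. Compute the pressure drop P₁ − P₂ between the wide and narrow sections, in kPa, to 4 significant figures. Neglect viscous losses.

Mass conservation (A₁v₁ = A₂v₂) gives v₂ = 2.932 × 451.3/215.6 = 6.137 m/s.
Along the horizontal streamline, P + ½ρv² is constant.
P₁ − P₂ = ½·1000·(6.137² − 2.932²) = ½·1000·29.06 = 14530 Pa.

ΔP ≈ 14.53 kPa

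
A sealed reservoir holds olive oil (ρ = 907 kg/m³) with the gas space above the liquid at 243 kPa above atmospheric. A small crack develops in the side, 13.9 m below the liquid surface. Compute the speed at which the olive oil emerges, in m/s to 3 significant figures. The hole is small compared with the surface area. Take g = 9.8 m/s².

v = 28.4 m/s

Take point 1 at the surface (v₁ ≈ 0) and point 2 at the hole (at atmospheric pressure). Bernoulli: P₁ + ρg h = P_atm + ½ρv₂².
With P₁ − P_atm = 243000 Pa, v₂ = √(2gh + 2ΔP/ρ) = √(2·9.8·13.9 + 2·243000/907) = 28.4 m/s.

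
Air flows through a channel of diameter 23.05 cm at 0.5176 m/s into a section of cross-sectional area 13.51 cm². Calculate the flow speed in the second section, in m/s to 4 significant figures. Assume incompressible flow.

The volume flow rate is constant, so v₂ = (A₁/A₂)v₁ = (417.3/13.51)·0.5176 = 15.99 m/s.

v₂ = 15.99 m/s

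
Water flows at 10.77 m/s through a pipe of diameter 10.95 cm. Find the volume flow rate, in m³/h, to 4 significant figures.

Q ≈ 365.1 m³/h

Q = A·v = 0.009417 m² × 10.77 m/s = 0.1014 m³/s.
Converting: 0.1014 m³/s × 3600 = 365.1 m³/h.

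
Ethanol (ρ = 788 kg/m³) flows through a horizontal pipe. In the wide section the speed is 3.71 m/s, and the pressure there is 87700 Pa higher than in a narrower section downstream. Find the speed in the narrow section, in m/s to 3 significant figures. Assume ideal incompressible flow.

v₂ = 15.4 m/s

With h₁ = h₂, rearranging Bernoulli gives v₂ = √(v₁² + 2ΔP/ρ).
v₂ = √(3.71² + 2·87700/788) = √(13.8 + 223) = 15.4 m/s.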